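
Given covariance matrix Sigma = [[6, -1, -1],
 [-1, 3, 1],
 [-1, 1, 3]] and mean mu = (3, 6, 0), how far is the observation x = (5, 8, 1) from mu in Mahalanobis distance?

Step 1 — centre the observation: (x - mu) = (2, 2, 1).

Step 2 — invert Sigma (cofactor / det for 3×3, or solve directly):
  Sigma^{-1} = [[0.1818, 0.0455, 0.0455],
 [0.0455, 0.3864, -0.1136],
 [0.0455, -0.1136, 0.3864]].

Step 3 — form the quadratic (x - mu)^T · Sigma^{-1} · (x - mu):
  Sigma^{-1} · (x - mu) = (0.5, 0.75, 0.25).
  (x - mu)^T · [Sigma^{-1} · (x - mu)] = (2)·(0.5) + (2)·(0.75) + (1)·(0.25) = 2.75.

Step 4 — take square root: d = √(2.75) ≈ 1.6583.

d(x, mu) = √(2.75) ≈ 1.6583


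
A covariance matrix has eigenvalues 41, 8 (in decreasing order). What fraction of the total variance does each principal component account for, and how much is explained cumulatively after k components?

Step 1 — total variance = trace(Sigma) = Σ λ_i = 41 + 8 = 49.

Step 2 — fraction explained by component i = λ_i / Σ λ:
  PC1: 41/49 = 0.8367
  PC2: 8/49 = 0.1633

Step 3 — cumulative fraction after k components = (λ_1 + ... + λ_k) / Σ λ:
  k = 1: 41/49 = 0.8367
  k = 2: (41 + 8)/49 = 49/49 = 1

Summary (fraction, with percent):

explained: PC1 0.8367 (83.67%), PC2 0.1633 (16.33%);  cumulative: 0.8367, 1


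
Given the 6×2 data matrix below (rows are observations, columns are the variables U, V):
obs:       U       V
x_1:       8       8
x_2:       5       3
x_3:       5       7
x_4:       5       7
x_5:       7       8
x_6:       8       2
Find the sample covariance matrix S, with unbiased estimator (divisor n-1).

Step 1 — column means:
  mean(U) = (8 + 5 + 5 + 5 + 7 + 8) / 6 = 38/6 = 6.3333
  mean(V) = (8 + 3 + 7 + 7 + 8 + 2) / 6 = 35/6 = 5.8333

Step 2 — sample covariance S[i,j] = (1/(n-1)) · Σ_k (x_{k,i} - mean_i) · (x_{k,j} - mean_j), with n-1 = 5.
  S[U,U] = ((1.6667)·(1.6667) + (-1.3333)·(-1.3333) + (-1.3333)·(-1.3333) + (-1.3333)·(-1.3333) + (0.6667)·(0.6667) + (1.6667)·(1.6667)) / 5 = 11.3333/5 = 2.2667
  S[U,V] = ((1.6667)·(2.1667) + (-1.3333)·(-2.8333) + (-1.3333)·(1.1667) + (-1.3333)·(1.1667) + (0.6667)·(2.1667) + (1.6667)·(-3.8333)) / 5 = -0.6667/5 = -0.1333
  S[V,V] = ((2.1667)·(2.1667) + (-2.8333)·(-2.8333) + (1.1667)·(1.1667) + (1.1667)·(1.1667) + (2.1667)·(2.1667) + (-3.8333)·(-3.8333)) / 5 = 34.8333/5 = 6.9667

S is symmetric (S[j,i] = S[i,j]). Assembling:

S = [[2.2667, -0.1333],
 [-0.1333, 6.9667]]


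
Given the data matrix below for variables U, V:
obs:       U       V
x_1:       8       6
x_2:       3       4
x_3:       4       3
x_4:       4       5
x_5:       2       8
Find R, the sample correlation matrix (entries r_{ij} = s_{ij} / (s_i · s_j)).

Step 1 — column means:
  mean(U) = (8 + 3 + 4 + 4 + 2) / 5 = 21/5 = 4.2
  mean(V) = (6 + 4 + 3 + 5 + 8) / 5 = 26/5 = 5.2

Step 2 — sample variances and covariances s[i,j] = (1/(n-1)) · Σ_k (x_{k,i} - mean_i) · (x_{k,j} - mean_j), with n-1 = 4:
  s[U,U] = ((3.8)·(3.8) + (-1.2)·(-1.2) + (-0.2)·(-0.2) + (-0.2)·(-0.2) + (-2.2)·(-2.2)) / 4 = 20.8/4 = 5.2
  s[U,V] = ((3.8)·(0.8) + (-1.2)·(-1.2) + (-0.2)·(-2.2) + (-0.2)·(-0.2) + (-2.2)·(2.8)) / 4 = -1.2/4 = -0.3
  s[V,V] = ((0.8)·(0.8) + (-1.2)·(-1.2) + (-2.2)·(-2.2) + (-0.2)·(-0.2) + (2.8)·(2.8)) / 4 = 14.8/4 = 3.7
  Sample standard deviations s_i = √(s[i,i]):
  s(U) = √(5.2) = 2.2804
  s(V) = √(3.7) = 1.9235

Step 3 — r_{ij} = s_{ij} / (s_i · s_j):
  r[U,U] = 1 (diagonal).
  r[U,V] = -0.3 / (2.2804 · 1.9235) = -0.3 / 4.3863 = -0.0684
  r[V,V] = 1 (diagonal).

R is symmetric with unit diagonal. Assembling:

R = [[1, -0.0684],
 [-0.0684, 1]]


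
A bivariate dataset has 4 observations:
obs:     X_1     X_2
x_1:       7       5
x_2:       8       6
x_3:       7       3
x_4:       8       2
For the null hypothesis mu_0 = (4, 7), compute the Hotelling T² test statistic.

Step 1 — sample mean vector:
  mean(X_1) = (7 + 8 + 7 + 8) / 4 = 30/4 = 7.5
  mean(X_2) = (5 + 6 + 3 + 2) / 4 = 16/4 = 4
  x̄ = (7.5, 4),  deviation x̄ - mu_0 = (7.5, 4) - (4, 7) = (3.5, -3).

Step 2 — sample covariance matrix, S[i,j] = (1/(n-1)) · Σ_k (x_{k,i} - mean_i) · (x_{k,j} - mean_j), divisor n-1 = 3:
  S[X_1,X_1] = ((-0.5)·(-0.5) + (0.5)·(0.5) + (-0.5)·(-0.5) + (0.5)·(0.5)) / 3 = 1/3 = 0.3333
  S[X_1,X_2] = ((-0.5)·(1) + (0.5)·(2) + (-0.5)·(-1) + (0.5)·(-2)) / 3 = 0/3 = 0
  S[X_2,X_2] = ((1)·(1) + (2)·(2) + (-1)·(-1) + (-2)·(-2)) / 3 = 10/3 = 3.3333
  S = [[0.3333, 0],
 [0, 3.3333]].

Step 3 — invert S. det(S) = 0.3333·3.3333 - (0)² = 1.1111.
  S^{-1} = (1/det) · [[d, -b], [-b, a]] = [[3, 0],
 [0, 0.3]].

Step 4 — quadratic form (x̄ - mu_0)^T · S^{-1} · (x̄ - mu_0):
  S^{-1} · (x̄ - mu_0) = (10.5, -0.9),
  (x̄ - mu_0)^T · [...] = (3.5)·(10.5) + (-3)·(-0.9) = 39.45.

Step 5 — scale by n: T² = 4 · 39.45 = 157.8.

T² ≈ 157.8


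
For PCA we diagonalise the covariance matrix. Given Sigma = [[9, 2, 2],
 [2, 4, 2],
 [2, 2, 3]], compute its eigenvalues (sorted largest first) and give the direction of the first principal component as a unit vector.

Step 1 — characteristic polynomial p(λ) = det(λI - Sigma) = λ³ - tr·λ² + c_1·λ - det, where tr = trace, c_1 = sum of the principal 2×2 minors, det = det(Sigma):
  tr = 9 + 4 + 3 = 16,
  c_1 = (9·4 - (2)²) + (9·3 - (2)²) + (4·3 - (2)²) = 32 + 23 + 8 = 63,
  det = 9·(4·3 - (2)²) - (2)·((2)·3 - (2)·(2)) + (2)·((2)·(2) - 4·(2)) = 9·(8) - (2)·(2) + (2)·(-4) = 60.
  So p(λ) = λ³ - 16λ² + 63λ - 60.
Step 2 — look for an integer root (rational root theorem: any rational root is an integer divisor of 60). Testing λ = 4:
  p(4) = 64 - 256 + 252 - 60 = 0  ✓
  Dividing out (λ - 4): p(λ) = (λ - 4)(λ² - 12λ + 15).
Step 3 — remaining eigenvalues from the quadratic λ² - 12λ + 15 = 0:
  Δ = 12² - 4·15 = 144 - 60 = 84,  λ = (12 ± √84)/2 = (12 ± 9.1652)/2 ≈ 10.5826 or 1.4174.
  Sorted: λ_1 = 10.5826,  λ_2 = 4,  λ_3 = 1.4174  (check: sum = 16 = tr ✓).

Step 4 — unit eigenvector for λ_1 ≈ 10.5826: v spans the null space of (Sigma - λ_1 I), whose rows are
  r_1 = (-1.5826, 2, 2),  r_2 = (2, -6.5826, 2),  r_3 = (2, 2, -7.5826).
  v is orthogonal to every row, so take v ∝ r_1 × r_2 = ((2)·(2) - (2)·(-6.5826), (2)·(2) - (-1.5826)·(2), (-1.5826)·(-6.5826) - (2)·(2)) ≈ (17.1652, 7.1652, 6.4174).
  Let u = (17.1652, 7.1652, 6.4174).
  ||u|| = √((17.1652)² + (7.1652)² + (6.4174)²) = √(387.1652) ≈ 19.6765,  v_1 = u/||u|| ≈ (0.8724, 0.3641, 0.3261) (||v_1|| = 1).

λ_1 = 10.5826,  λ_2 = 4,  λ_3 = 1.4174;  v_1 ≈ (0.8724, 0.3641, 0.3261)


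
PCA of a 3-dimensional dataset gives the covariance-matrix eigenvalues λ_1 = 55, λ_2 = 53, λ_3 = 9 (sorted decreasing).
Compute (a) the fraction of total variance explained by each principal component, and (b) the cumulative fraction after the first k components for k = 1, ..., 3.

Step 1 — total variance = trace(Sigma) = Σ λ_i = 55 + 53 + 9 = 117.

Step 2 — fraction explained by component i = λ_i / Σ λ:
  PC1: 55/117 = 0.4701
  PC2: 53/117 = 0.453
  PC3: 9/117 = 0.0769

Step 3 — cumulative fraction after k components = (λ_1 + ... + λ_k) / Σ λ:
  k = 1: 55/117 = 0.4701
  k = 2: (55 + 53)/117 = 108/117 = 0.9231
  k = 3: (55 + 53 + 9)/117 = 117/117 = 1

Summary (fraction, with percent):

explained: PC1 0.4701 (47.01%), PC2 0.453 (45.3%), PC3 0.0769 (7.69%);  cumulative: 0.4701, 0.9231, 1


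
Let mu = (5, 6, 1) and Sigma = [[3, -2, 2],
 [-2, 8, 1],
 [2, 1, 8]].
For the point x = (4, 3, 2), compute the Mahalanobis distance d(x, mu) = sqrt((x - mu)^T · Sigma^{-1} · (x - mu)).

Step 1 — centre the observation: (x - mu) = (-1, -3, 1).

Step 2 — invert Sigma (cofactor / det for 3×3, or solve directly):
  Sigma^{-1} = [[0.5385, 0.1538, -0.1538],
 [0.1538, 0.1709, -0.0598],
 [-0.1538, -0.0598, 0.1709]].

Step 3 — form the quadratic (x - mu)^T · Sigma^{-1} · (x - mu):
  Sigma^{-1} · (x - mu) = (-1.1538, -0.7265, 0.5043).
  (x - mu)^T · [Sigma^{-1} · (x - mu)] = (-1)·(-1.1538) + (-3)·(-0.7265) + (1)·(0.5043) = 3.8376.

Step 4 — take square root: d = √(3.8376) ≈ 1.959.

d(x, mu) = √(3.8376) ≈ 1.959


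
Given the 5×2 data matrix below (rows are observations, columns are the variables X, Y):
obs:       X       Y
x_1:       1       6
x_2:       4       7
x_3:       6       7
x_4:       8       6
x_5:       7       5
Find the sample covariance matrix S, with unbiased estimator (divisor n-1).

Step 1 — column means:
  mean(X) = (1 + 4 + 6 + 8 + 7) / 5 = 26/5 = 5.2
  mean(Y) = (6 + 7 + 7 + 6 + 5) / 5 = 31/5 = 6.2

Step 2 — sample covariance S[i,j] = (1/(n-1)) · Σ_k (x_{k,i} - mean_i) · (x_{k,j} - mean_j), with n-1 = 4.
  S[X,X] = ((-4.2)·(-4.2) + (-1.2)·(-1.2) + (0.8)·(0.8) + (2.8)·(2.8) + (1.8)·(1.8)) / 4 = 30.8/4 = 7.7
  S[X,Y] = ((-4.2)·(-0.2) + (-1.2)·(0.8) + (0.8)·(0.8) + (2.8)·(-0.2) + (1.8)·(-1.2)) / 4 = -2.2/4 = -0.55
  S[Y,Y] = ((-0.2)·(-0.2) + (0.8)·(0.8) + (0.8)·(0.8) + (-0.2)·(-0.2) + (-1.2)·(-1.2)) / 4 = 2.8/4 = 0.7

S is symmetric (S[j,i] = S[i,j]). Assembling:

S = [[7.7, -0.55],
 [-0.55, 0.7]]


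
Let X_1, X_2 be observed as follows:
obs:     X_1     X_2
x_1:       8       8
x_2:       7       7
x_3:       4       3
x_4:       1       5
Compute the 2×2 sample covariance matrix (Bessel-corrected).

Step 1 — column means:
  mean(X_1) = (8 + 7 + 4 + 1) / 4 = 20/4 = 5
  mean(X_2) = (8 + 7 + 3 + 5) / 4 = 23/4 = 5.75

Step 2 — sample covariance S[i,j] = (1/(n-1)) · Σ_k (x_{k,i} - mean_i) · (x_{k,j} - mean_j), with n-1 = 3.
  S[X_1,X_1] = ((3)·(3) + (2)·(2) + (-1)·(-1) + (-4)·(-4)) / 3 = 30/3 = 10
  S[X_1,X_2] = ((3)·(2.25) + (2)·(1.25) + (-1)·(-2.75) + (-4)·(-0.75)) / 3 = 15/3 = 5
  S[X_2,X_2] = ((2.25)·(2.25) + (1.25)·(1.25) + (-2.75)·(-2.75) + (-0.75)·(-0.75)) / 3 = 14.75/3 = 4.9167

S is symmetric (S[j,i] = S[i,j]). Assembling:

S = [[10, 5],
 [5, 4.9167]]


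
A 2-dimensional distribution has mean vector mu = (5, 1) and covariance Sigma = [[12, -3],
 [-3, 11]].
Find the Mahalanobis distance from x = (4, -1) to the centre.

Step 1 — centre the observation: (x - mu) = (-1, -2).

Step 2 — invert Sigma. det(Sigma) = 12·11 - (-3)² = 123.
  Sigma^{-1} = (1/det) · [[d, -b], [-b, a]] = [[0.0894, 0.0244],
 [0.0244, 0.0976]].

Step 3 — form the quadratic (x - mu)^T · Sigma^{-1} · (x - mu):
  Sigma^{-1} · (x - mu) = (-0.1382, -0.2195).
  (x - mu)^T · [Sigma^{-1} · (x - mu)] = (-1)·(-0.1382) + (-2)·(-0.2195) = 0.5772.

Step 4 — take square root: d = √(0.5772) ≈ 0.7598.

d(x, mu) = √(0.5772) ≈ 0.7598


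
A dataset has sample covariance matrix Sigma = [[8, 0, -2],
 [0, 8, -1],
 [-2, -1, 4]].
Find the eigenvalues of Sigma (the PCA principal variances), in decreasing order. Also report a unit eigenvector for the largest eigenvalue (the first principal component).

Step 1 — characteristic polynomial p(λ) = det(λI - Sigma) = λ³ - tr·λ² + c_1·λ - det, where tr = trace, c_1 = sum of the principal 2×2 minors, det = det(Sigma):
  tr = 8 + 8 + 4 = 20,
  c_1 = (8·8 - (0)²) + (8·4 - (-2)²) + (8·4 - (-1)²) = 64 + 28 + 31 = 123,
  det = 8·(8·4 - (-1)²) - (0)·((0)·4 - (-1)·(-2)) + (-2)·((0)·(-1) - 8·(-2)) = 8·(31) - (0)·(-2) + (-2)·(16) = 216.
  So p(λ) = λ³ - 20λ² + 123λ - 216.
Step 2 — look for an integer root (rational root theorem: any rational root is an integer divisor of 216). Testing λ = 3:
  p(3) = 27 - 180 + 369 - 216 = 0  ✓
  Dividing out (λ - 3): p(λ) = (λ - 3)(λ² - 17λ + 72).
Step 3 — remaining eigenvalues from the quadratic λ² - 17λ + 72 = 0:
  Δ = 17² - 4·72 = 289 - 288 = 1,  λ = (17 ± √1)/2 = (17 ± 1)/2 = 9 or 8.
  Sorted: λ_1 = 9,  λ_2 = 8,  λ_3 = 3  (check: sum = 20 = tr ✓).

Step 4 — unit eigenvector for λ_1 = 9: v spans the null space of (Sigma - λ_1 I), whose rows are
  r_1 = (-1, 0, -2),  r_2 = (0, -1, -1),  r_3 = (-2, -1, -5).
  v is orthogonal to every row, so take v ∝ r_1 × r_2 = ((0)·(-1) - (-2)·(-1), (-2)·(0) - (-1)·(-1), (-1)·(-1) - (0)·(0)) = (-2, -1, 1).
  Rescale (multiply by -1 so the first nonzero entry is positive): u = (2, 1, -1).
  ||u|| = √((2)² + (1)² + (-1)²) = √(6) ≈ 2.4495,  v_1 = u/||u|| ≈ (0.8165, 0.4082, -0.4082) (||v_1|| = 1).

λ_1 = 9,  λ_2 = 8,  λ_3 = 3;  v_1 ≈ (0.8165, 0.4082, -0.4082)


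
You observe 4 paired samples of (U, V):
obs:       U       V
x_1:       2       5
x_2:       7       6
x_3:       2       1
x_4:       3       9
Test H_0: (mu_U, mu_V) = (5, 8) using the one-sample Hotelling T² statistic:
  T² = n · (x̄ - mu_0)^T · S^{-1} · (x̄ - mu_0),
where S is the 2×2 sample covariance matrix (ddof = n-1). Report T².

Step 1 — sample mean vector:
  mean(U) = (2 + 7 + 2 + 3) / 4 = 14/4 = 3.5
  mean(V) = (5 + 6 + 1 + 9) / 4 = 21/4 = 5.25
  x̄ = (3.5, 5.25),  deviation x̄ - mu_0 = (3.5, 5.25) - (5, 8) = (-1.5, -2.75).

Step 2 — sample covariance matrix, S[i,j] = (1/(n-1)) · Σ_k (x_{k,i} - mean_i) · (x_{k,j} - mean_j), divisor n-1 = 3:
  S[U,U] = ((-1.5)·(-1.5) + (3.5)·(3.5) + (-1.5)·(-1.5) + (-0.5)·(-0.5)) / 3 = 17/3 = 5.6667
  S[U,V] = ((-1.5)·(-0.25) + (3.5)·(0.75) + (-1.5)·(-4.25) + (-0.5)·(3.75)) / 3 = 7.5/3 = 2.5
  S[V,V] = ((-0.25)·(-0.25) + (0.75)·(0.75) + (-4.25)·(-4.25) + (3.75)·(3.75)) / 3 = 32.75/3 = 10.9167
  S = [[5.6667, 2.5],
 [2.5, 10.9167]].

Step 3 — invert S. det(S) = 5.6667·10.9167 - (2.5)² = 55.6111.
  S^{-1} = (1/det) · [[d, -b], [-b, a]] = [[0.1963, -0.045],
 [-0.045, 0.1019]].

Step 4 — quadratic form (x̄ - mu_0)^T · S^{-1} · (x̄ - mu_0):
  S^{-1} · (x̄ - mu_0) = (-0.1708, -0.2128),
  (x̄ - mu_0)^T · [...] = (-1.5)·(-0.1708) + (-2.75)·(-0.2128) = 0.8414.

Step 5 — scale by n: T² = 4 · 0.8414 = 3.3656.

T² ≈ 3.3656


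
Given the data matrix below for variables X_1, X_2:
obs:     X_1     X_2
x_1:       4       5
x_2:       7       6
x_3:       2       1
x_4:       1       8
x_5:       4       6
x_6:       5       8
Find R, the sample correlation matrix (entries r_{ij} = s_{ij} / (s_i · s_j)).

Step 1 — column means:
  mean(X_1) = (4 + 7 + 2 + 1 + 4 + 5) / 6 = 23/6 = 3.8333
  mean(X_2) = (5 + 6 + 1 + 8 + 6 + 8) / 6 = 34/6 = 5.6667

Step 2 — sample variances and covariances s[i,j] = (1/(n-1)) · Σ_k (x_{k,i} - mean_i) · (x_{k,j} - mean_j), with n-1 = 5:
  s[X_1,X_1] = ((0.1667)·(0.1667) + (3.1667)·(3.1667) + (-1.8333)·(-1.8333) + (-2.8333)·(-2.8333) + (0.1667)·(0.1667) + (1.1667)·(1.1667)) / 5 = 22.8333/5 = 4.5667
  s[X_1,X_2] = ((0.1667)·(-0.6667) + (3.1667)·(0.3333) + (-1.8333)·(-4.6667) + (-2.8333)·(2.3333) + (0.1667)·(0.3333) + (1.1667)·(2.3333)) / 5 = 5.6667/5 = 1.1333
  s[X_2,X_2] = ((-0.6667)·(-0.6667) + (0.3333)·(0.3333) + (-4.6667)·(-4.6667) + (2.3333)·(2.3333) + (0.3333)·(0.3333) + (2.3333)·(2.3333)) / 5 = 33.3333/5 = 6.6667
  Sample standard deviations s_i = √(s[i,i]):
  s(X_1) = √(4.5667) = 2.137
  s(X_2) = √(6.6667) = 2.582

Step 3 — r_{ij} = s_{ij} / (s_i · s_j):
  r[X_1,X_1] = 1 (diagonal).
  r[X_1,X_2] = 1.1333 / (2.137 · 2.582) = 1.1333 / 5.5176 = 0.2054
  r[X_2,X_2] = 1 (diagonal).

R is symmetric with unit diagonal. Assembling:

R = [[1, 0.2054],
 [0.2054, 1]]


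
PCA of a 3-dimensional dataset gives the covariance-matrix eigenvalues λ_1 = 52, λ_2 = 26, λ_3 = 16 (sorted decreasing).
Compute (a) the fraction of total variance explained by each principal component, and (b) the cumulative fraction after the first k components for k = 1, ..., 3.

Step 1 — total variance = trace(Sigma) = Σ λ_i = 52 + 26 + 16 = 94.

Step 2 — fraction explained by component i = λ_i / Σ λ:
  PC1: 52/94 = 0.5532
  PC2: 26/94 = 0.2766
  PC3: 16/94 = 0.1702

Step 3 — cumulative fraction after k components = (λ_1 + ... + λ_k) / Σ λ:
  k = 1: 52/94 = 0.5532
  k = 2: (52 + 26)/94 = 78/94 = 0.8298
  k = 3: (52 + 26 + 16)/94 = 94/94 = 1

Summary (fraction, with percent):

explained: PC1 0.5532 (55.32%), PC2 0.2766 (27.66%), PC3 0.1702 (17.02%);  cumulative: 0.5532, 0.8298, 1


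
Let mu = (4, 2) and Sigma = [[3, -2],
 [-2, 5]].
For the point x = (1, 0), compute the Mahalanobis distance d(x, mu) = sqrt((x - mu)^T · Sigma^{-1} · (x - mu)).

Step 1 — centre the observation: (x - mu) = (-3, -2).

Step 2 — invert Sigma. det(Sigma) = 3·5 - (-2)² = 11.
  Sigma^{-1} = (1/det) · [[d, -b], [-b, a]] = [[0.4545, 0.1818],
 [0.1818, 0.2727]].

Step 3 — form the quadratic (x - mu)^T · Sigma^{-1} · (x - mu):
  Sigma^{-1} · (x - mu) = (-1.7273, -1.0909).
  (x - mu)^T · [Sigma^{-1} · (x - mu)] = (-3)·(-1.7273) + (-2)·(-1.0909) = 7.3636.

Step 4 — take square root: d = √(7.3636) ≈ 2.7136.

d(x, mu) = √(7.3636) ≈ 2.7136


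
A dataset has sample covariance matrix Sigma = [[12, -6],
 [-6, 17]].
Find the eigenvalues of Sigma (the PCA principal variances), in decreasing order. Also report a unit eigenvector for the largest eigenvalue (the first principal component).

Step 1 — characteristic polynomial of 2×2 Sigma:
  det(Sigma - λI) = λ² - trace · λ + det = 0.
  trace = 12 + 17 = 29, det = 12·17 - (-6)² = 168.
Step 2 — discriminant:
  Δ = trace² - 4·det = 841 - 672 = 169.
Step 3 — eigenvalues:
  λ = (trace ± √Δ)/2 = (29 ± 13)/2,
  λ_1 = 21,  λ_2 = 8.

Step 4 — unit eigenvector for λ_1: solve (Sigma - λ_1 I)v = 0. First row:
  (12 - 21)·v_x + (-6)·v_y = 0, i.e. (-9)·v_x + (-6)·v_y = 0,
  so v ∝ (b, λ_1 - a) = (-6, 9); multiply by -1 so the first entry is positive: u = (6, -9).
  ||u|| = √((6)² + (-9)²) = √(117) ≈ 10.8167,
  v_1 = u/||u|| ≈ (0.5547, -0.8321) (||v_1|| = 1).

λ_1 = 21,  λ_2 = 8;  v_1 ≈ (0.5547, -0.8321)


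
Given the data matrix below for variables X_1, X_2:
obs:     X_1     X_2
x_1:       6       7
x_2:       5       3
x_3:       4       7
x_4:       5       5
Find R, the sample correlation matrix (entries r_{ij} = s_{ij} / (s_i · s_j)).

Step 1 — column means:
  mean(X_1) = (6 + 5 + 4 + 5) / 4 = 20/4 = 5
  mean(X_2) = (7 + 3 + 7 + 5) / 4 = 22/4 = 5.5

Step 2 — sample variances and covariances s[i,j] = (1/(n-1)) · Σ_k (x_{k,i} - mean_i) · (x_{k,j} - mean_j), with n-1 = 3:
  s[X_1,X_1] = ((1)·(1) + (0)·(0) + (-1)·(-1) + (0)·(0)) / 3 = 2/3 = 0.6667
  s[X_1,X_2] = ((1)·(1.5) + (0)·(-2.5) + (-1)·(1.5) + (0)·(-0.5)) / 3 = 0/3 = 0
  s[X_2,X_2] = ((1.5)·(1.5) + (-2.5)·(-2.5) + (1.5)·(1.5) + (-0.5)·(-0.5)) / 3 = 11/3 = 3.6667
  Sample standard deviations s_i = √(s[i,i]):
  s(X_1) = √(0.6667) = 0.8165
  s(X_2) = √(3.6667) = 1.9149

Step 3 — r_{ij} = s_{ij} / (s_i · s_j):
  r[X_1,X_1] = 1 (diagonal).
  r[X_1,X_2] = 0 / (0.8165 · 1.9149) = 0 / 1.5635 = 0
  r[X_2,X_2] = 1 (diagonal).

R is symmetric with unit diagonal. Assembling:

R = [[1, 0],
 [0, 1]]


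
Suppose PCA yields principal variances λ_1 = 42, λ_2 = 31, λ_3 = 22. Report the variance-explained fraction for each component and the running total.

Step 1 — total variance = trace(Sigma) = Σ λ_i = 42 + 31 + 22 = 95.

Step 2 — fraction explained by component i = λ_i / Σ λ:
  PC1: 42/95 = 0.4421
  PC2: 31/95 = 0.3263
  PC3: 22/95 = 0.2316

Step 3 — cumulative fraction after k components = (λ_1 + ... + λ_k) / Σ λ:
  k = 1: 42/95 = 0.4421
  k = 2: (42 + 31)/95 = 73/95 = 0.7684
  k = 3: (42 + 31 + 22)/95 = 95/95 = 1

Summary (fraction, with percent):

explained: PC1 0.4421 (44.21%), PC2 0.3263 (32.63%), PC3 0.2316 (23.16%);  cumulative: 0.4421, 0.7684, 1


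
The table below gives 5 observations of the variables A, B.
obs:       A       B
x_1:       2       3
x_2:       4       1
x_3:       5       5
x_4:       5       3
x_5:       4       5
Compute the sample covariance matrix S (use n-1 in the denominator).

Step 1 — column means:
  mean(A) = (2 + 4 + 5 + 5 + 4) / 5 = 20/5 = 4
  mean(B) = (3 + 1 + 5 + 3 + 5) / 5 = 17/5 = 3.4

Step 2 — sample covariance S[i,j] = (1/(n-1)) · Σ_k (x_{k,i} - mean_i) · (x_{k,j} - mean_j), with n-1 = 4.
  S[A,A] = ((-2)·(-2) + (0)·(0) + (1)·(1) + (1)·(1) + (0)·(0)) / 4 = 6/4 = 1.5
  S[A,B] = ((-2)·(-0.4) + (0)·(-2.4) + (1)·(1.6) + (1)·(-0.4) + (0)·(1.6)) / 4 = 2/4 = 0.5
  S[B,B] = ((-0.4)·(-0.4) + (-2.4)·(-2.4) + (1.6)·(1.6) + (-0.4)·(-0.4) + (1.6)·(1.6)) / 4 = 11.2/4 = 2.8

S is symmetric (S[j,i] = S[i,j]). Assembling:

S = [[1.5, 0.5],
 [0.5, 2.8]]


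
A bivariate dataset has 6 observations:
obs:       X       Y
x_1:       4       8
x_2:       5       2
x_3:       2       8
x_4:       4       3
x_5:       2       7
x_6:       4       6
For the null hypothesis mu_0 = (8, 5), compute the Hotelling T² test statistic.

Step 1 — sample mean vector:
  mean(X) = (4 + 5 + 2 + 4 + 2 + 4) / 6 = 21/6 = 3.5
  mean(Y) = (8 + 2 + 8 + 3 + 7 + 6) / 6 = 34/6 = 5.6667
  x̄ = (3.5, 5.6667),  deviation x̄ - mu_0 = (3.5, 5.6667) - (8, 5) = (-4.5, 0.6667).

Step 2 — sample covariance matrix, S[i,j] = (1/(n-1)) · Σ_k (x_{k,i} - mean_i) · (x_{k,j} - mean_j), divisor n-1 = 5:
  S[X,X] = ((0.5)·(0.5) + (1.5)·(1.5) + (-1.5)·(-1.5) + (0.5)·(0.5) + (-1.5)·(-1.5) + (0.5)·(0.5)) / 5 = 7.5/5 = 1.5
  S[X,Y] = ((0.5)·(2.3333) + (1.5)·(-3.6667) + (-1.5)·(2.3333) + (0.5)·(-2.6667) + (-1.5)·(1.3333) + (0.5)·(0.3333)) / 5 = -11/5 = -2.2
  S[Y,Y] = ((2.3333)·(2.3333) + (-3.6667)·(-3.6667) + (2.3333)·(2.3333) + (-2.6667)·(-2.6667) + (1.3333)·(1.3333) + (0.3333)·(0.3333)) / 5 = 33.3333/5 = 6.6667
  S = [[1.5, -2.2],
 [-2.2, 6.6667]].

Step 3 — invert S. det(S) = 1.5·6.6667 - (-2.2)² = 5.16.
  S^{-1} = (1/det) · [[d, -b], [-b, a]] = [[1.292, 0.4264],
 [0.4264, 0.2907]].

Step 4 — quadratic form (x̄ - mu_0)^T · S^{-1} · (x̄ - mu_0):
  S^{-1} · (x̄ - mu_0) = (-5.5297, -1.7248),
  (x̄ - mu_0)^T · [...] = (-4.5)·(-5.5297) + (0.6667)·(-1.7248) = 23.7339.

Step 5 — scale by n: T² = 6 · 23.7339 = 142.4031.

T² ≈ 142.4031


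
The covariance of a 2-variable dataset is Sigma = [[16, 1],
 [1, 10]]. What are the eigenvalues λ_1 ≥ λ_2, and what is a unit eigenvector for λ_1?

Step 1 — characteristic polynomial of 2×2 Sigma:
  det(Sigma - λI) = λ² - trace · λ + det = 0.
  trace = 16 + 10 = 26, det = 16·10 - (1)² = 159.
Step 2 — discriminant:
  Δ = trace² - 4·det = 676 - 636 = 40.
Step 3 — eigenvalues:
  λ = (trace ± √Δ)/2 = (26 ± 6.3246)/2,
  λ_1 = 16.1623,  λ_2 = 9.8377.

Step 4 — unit eigenvector for λ_1: solve (Sigma - λ_1 I)v = 0. First row:
  (16 - 16.1623)·v_x + (1)·v_y = 0, i.e. (-0.1623)·v_x + (1)·v_y = 0,
  so v ∝ (b, λ_1 - a) = (1, 0.1623) = u.
  ||u|| = √((1)² + (0.1623)²) = √(1.0263) ≈ 1.0131,
  v_1 = u/||u|| ≈ (0.9871, 0.1602) (||v_1|| = 1).

λ_1 = 16.1623,  λ_2 = 9.8377;  v_1 ≈ (0.9871, 0.1602)


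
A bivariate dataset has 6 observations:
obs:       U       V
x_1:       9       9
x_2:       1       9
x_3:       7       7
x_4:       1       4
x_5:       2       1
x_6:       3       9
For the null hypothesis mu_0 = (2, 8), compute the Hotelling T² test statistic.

Step 1 — sample mean vector:
  mean(U) = (9 + 1 + 7 + 1 + 2 + 3) / 6 = 23/6 = 3.8333
  mean(V) = (9 + 9 + 7 + 4 + 1 + 9) / 6 = 39/6 = 6.5
  x̄ = (3.8333, 6.5),  deviation x̄ - mu_0 = (3.8333, 6.5) - (2, 8) = (1.8333, -1.5).

Step 2 — sample covariance matrix, S[i,j] = (1/(n-1)) · Σ_k (x_{k,i} - mean_i) · (x_{k,j} - mean_j), divisor n-1 = 5:
  S[U,U] = ((5.1667)·(5.1667) + (-2.8333)·(-2.8333) + (3.1667)·(3.1667) + (-2.8333)·(-2.8333) + (-1.8333)·(-1.8333) + (-0.8333)·(-0.8333)) / 5 = 56.8333/5 = 11.3667
  S[U,V] = ((5.1667)·(2.5) + (-2.8333)·(2.5) + (3.1667)·(0.5) + (-2.8333)·(-2.5) + (-1.8333)·(-5.5) + (-0.8333)·(2.5)) / 5 = 22.5/5 = 4.5
  S[V,V] = ((2.5)·(2.5) + (2.5)·(2.5) + (0.5)·(0.5) + (-2.5)·(-2.5) + (-5.5)·(-5.5) + (2.5)·(2.5)) / 5 = 55.5/5 = 11.1
  S = [[11.3667, 4.5],
 [4.5, 11.1]].

Step 3 — invert S. det(S) = 11.3667·11.1 - (4.5)² = 105.92.
  S^{-1} = (1/det) · [[d, -b], [-b, a]] = [[0.1048, -0.0425],
 [-0.0425, 0.1073]].

Step 4 — quadratic form (x̄ - mu_0)^T · S^{-1} · (x̄ - mu_0):
  S^{-1} · (x̄ - mu_0) = (0.2559, -0.2389),
  (x̄ - mu_0)^T · [...] = (1.8333)·(0.2559) + (-1.5)·(-0.2389) = 0.8274.

Step 5 — scale by n: T² = 6 · 0.8274 = 4.9641.

T² ≈ 4.9641


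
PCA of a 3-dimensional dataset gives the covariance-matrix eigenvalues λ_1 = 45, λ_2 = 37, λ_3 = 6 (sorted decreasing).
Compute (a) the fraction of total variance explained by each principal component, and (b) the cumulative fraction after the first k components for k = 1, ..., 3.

Step 1 — total variance = trace(Sigma) = Σ λ_i = 45 + 37 + 6 = 88.

Step 2 — fraction explained by component i = λ_i / Σ λ:
  PC1: 45/88 = 0.5114
  PC2: 37/88 = 0.4205
  PC3: 6/88 = 0.0682

Step 3 — cumulative fraction after k components = (λ_1 + ... + λ_k) / Σ λ:
  k = 1: 45/88 = 0.5114
  k = 2: (45 + 37)/88 = 82/88 = 0.9318
  k = 3: (45 + 37 + 6)/88 = 88/88 = 1

Summary (fraction, with percent):

explained: PC1 0.5114 (51.14%), PC2 0.4205 (42.05%), PC3 0.0682 (6.82%);  cumulative: 0.5114, 0.9318, 1


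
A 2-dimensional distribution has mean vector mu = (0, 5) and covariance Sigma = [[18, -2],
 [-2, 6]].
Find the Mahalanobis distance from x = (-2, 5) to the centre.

Step 1 — centre the observation: (x - mu) = (-2, 0).

Step 2 — invert Sigma. det(Sigma) = 18·6 - (-2)² = 104.
  Sigma^{-1} = (1/det) · [[d, -b], [-b, a]] = [[0.0577, 0.0192],
 [0.0192, 0.1731]].

Step 3 — form the quadratic (x - mu)^T · Sigma^{-1} · (x - mu):
  Sigma^{-1} · (x - mu) = (-0.1154, -0.0385).
  (x - mu)^T · [Sigma^{-1} · (x - mu)] = (-2)·(-0.1154) + (0)·(-0.0385) = 0.2308.

Step 4 — take square root: d = √(0.2308) ≈ 0.4804.

d(x, mu) = √(0.2308) ≈ 0.4804


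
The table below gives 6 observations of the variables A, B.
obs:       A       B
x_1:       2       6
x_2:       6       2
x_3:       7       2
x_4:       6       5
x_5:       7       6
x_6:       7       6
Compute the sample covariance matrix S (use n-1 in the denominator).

Step 1 — column means:
  mean(A) = (2 + 6 + 7 + 6 + 7 + 7) / 6 = 35/6 = 5.8333
  mean(B) = (6 + 2 + 2 + 5 + 6 + 6) / 6 = 27/6 = 4.5

Step 2 — sample covariance S[i,j] = (1/(n-1)) · Σ_k (x_{k,i} - mean_i) · (x_{k,j} - mean_j), with n-1 = 5.
  S[A,A] = ((-3.8333)·(-3.8333) + (0.1667)·(0.1667) + (1.1667)·(1.1667) + (0.1667)·(0.1667) + (1.1667)·(1.1667) + (1.1667)·(1.1667)) / 5 = 18.8333/5 = 3.7667
  S[A,B] = ((-3.8333)·(1.5) + (0.1667)·(-2.5) + (1.1667)·(-2.5) + (0.1667)·(0.5) + (1.1667)·(1.5) + (1.1667)·(1.5)) / 5 = -5.5/5 = -1.1
  S[B,B] = ((1.5)·(1.5) + (-2.5)·(-2.5) + (-2.5)·(-2.5) + (0.5)·(0.5) + (1.5)·(1.5) + (1.5)·(1.5)) / 5 = 19.5/5 = 3.9

S is symmetric (S[j,i] = S[i,j]). Assembling:

S = [[3.7667, -1.1],
 [-1.1, 3.9]]


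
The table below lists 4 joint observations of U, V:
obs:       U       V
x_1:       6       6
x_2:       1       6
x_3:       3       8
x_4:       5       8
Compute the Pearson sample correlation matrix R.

Step 1 — column means:
  mean(U) = (6 + 1 + 3 + 5) / 4 = 15/4 = 3.75
  mean(V) = (6 + 6 + 8 + 8) / 4 = 28/4 = 7

Step 2 — sample variances and covariances s[i,j] = (1/(n-1)) · Σ_k (x_{k,i} - mean_i) · (x_{k,j} - mean_j), with n-1 = 3:
  s[U,U] = ((2.25)·(2.25) + (-2.75)·(-2.75) + (-0.75)·(-0.75) + (1.25)·(1.25)) / 3 = 14.75/3 = 4.9167
  s[U,V] = ((2.25)·(-1) + (-2.75)·(-1) + (-0.75)·(1) + (1.25)·(1)) / 3 = 1/3 = 0.3333
  s[V,V] = ((-1)·(-1) + (-1)·(-1) + (1)·(1) + (1)·(1)) / 3 = 4/3 = 1.3333
  Sample standard deviations s_i = √(s[i,i]):
  s(U) = √(4.9167) = 2.2174
  s(V) = √(1.3333) = 1.1547

Step 3 — r_{ij} = s_{ij} / (s_i · s_j):
  r[U,U] = 1 (diagonal).
  r[U,V] = 0.3333 / (2.2174 · 1.1547) = 0.3333 / 2.5604 = 0.1302
  r[V,V] = 1 (diagonal).

R is symmetric with unit diagonal. Assembling:

R = [[1, 0.1302],
 [0.1302, 1]]


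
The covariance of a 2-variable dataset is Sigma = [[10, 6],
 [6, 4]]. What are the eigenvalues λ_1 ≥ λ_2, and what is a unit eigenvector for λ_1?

Step 1 — characteristic polynomial of 2×2 Sigma:
  det(Sigma - λI) = λ² - trace · λ + det = 0.
  trace = 10 + 4 = 14, det = 10·4 - (6)² = 4.
Step 2 — discriminant:
  Δ = trace² - 4·det = 196 - 16 = 180.
Step 3 — eigenvalues:
  λ = (trace ± √Δ)/2 = (14 ± 13.4164)/2,
  λ_1 = 13.7082,  λ_2 = 0.2918.

Step 4 — unit eigenvector for λ_1: solve (Sigma - λ_1 I)v = 0. First row:
  (10 - 13.7082)·v_x + (6)·v_y = 0, i.e. (-3.7082)·v_x + (6)·v_y = 0,
  so v ∝ (b, λ_1 - a) = (6, 3.7082) = u.
  ||u|| = √((6)² + (3.7082)²) = √(49.7508) ≈ 7.0534,
  v_1 = u/||u|| ≈ (0.8507, 0.5257) (||v_1|| = 1).

λ_1 = 13.7082,  λ_2 = 0.2918;  v_1 ≈ (0.8507, 0.5257)


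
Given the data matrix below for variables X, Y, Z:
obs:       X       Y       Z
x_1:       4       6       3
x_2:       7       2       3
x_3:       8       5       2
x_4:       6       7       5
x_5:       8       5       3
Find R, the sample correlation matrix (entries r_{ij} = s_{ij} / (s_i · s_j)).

Step 1 — column means:
  mean(X) = (4 + 7 + 8 + 6 + 8) / 5 = 33/5 = 6.6
  mean(Y) = (6 + 2 + 5 + 7 + 5) / 5 = 25/5 = 5
  mean(Z) = (3 + 3 + 2 + 5 + 3) / 5 = 16/5 = 3.2

Step 2 — sample variances and covariances s[i,j] = (1/(n-1)) · Σ_k (x_{k,i} - mean_i) · (x_{k,j} - mean_j), with n-1 = 4:
  s[X,X] = ((-2.6)·(-2.6) + (0.4)·(0.4) + (1.4)·(1.4) + (-0.6)·(-0.6) + (1.4)·(1.4)) / 4 = 11.2/4 = 2.8
  s[X,Y] = ((-2.6)·(1) + (0.4)·(-3) + (1.4)·(0) + (-0.6)·(2) + (1.4)·(0)) / 4 = -5/4 = -1.25
  s[X,Z] = ((-2.6)·(-0.2) + (0.4)·(-0.2) + (1.4)·(-1.2) + (-0.6)·(1.8) + (1.4)·(-0.2)) / 4 = -2.6/4 = -0.65
  s[Y,Y] = ((1)·(1) + (-3)·(-3) + (0)·(0) + (2)·(2) + (0)·(0)) / 4 = 14/4 = 3.5
  s[Y,Z] = ((1)·(-0.2) + (-3)·(-0.2) + (0)·(-1.2) + (2)·(1.8) + (0)·(-0.2)) / 4 = 4/4 = 1
  s[Z,Z] = ((-0.2)·(-0.2) + (-0.2)·(-0.2) + (-1.2)·(-1.2) + (1.8)·(1.8) + (-0.2)·(-0.2)) / 4 = 4.8/4 = 1.2
  Sample standard deviations s_i = √(s[i,i]):
  s(X) = √(2.8) = 1.6733
  s(Y) = √(3.5) = 1.8708
  s(Z) = √(1.2) = 1.0954

Step 3 — r_{ij} = s_{ij} / (s_i · s_j):
  r[X,X] = 1 (diagonal).
  r[X,Y] = -1.25 / (1.6733 · 1.8708) = -1.25 / 3.1305 = -0.3993
  r[X,Z] = -0.65 / (1.6733 · 1.0954) = -0.65 / 1.833 = -0.3546
  r[Y,Y] = 1 (diagonal).
  r[Y,Z] = 1 / (1.8708 · 1.0954) = 1 / 2.0494 = 0.488
  r[Z,Z] = 1 (diagonal).

R is symmetric with unit diagonal. Assembling:

R = [[1, -0.3993, -0.3546],
 [-0.3993, 1, 0.488],
 [-0.3546, 0.488, 1]]


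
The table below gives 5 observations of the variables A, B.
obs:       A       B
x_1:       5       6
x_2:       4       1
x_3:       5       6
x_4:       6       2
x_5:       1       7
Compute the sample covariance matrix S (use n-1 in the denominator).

Step 1 — column means:
  mean(A) = (5 + 4 + 5 + 6 + 1) / 5 = 21/5 = 4.2
  mean(B) = (6 + 1 + 6 + 2 + 7) / 5 = 22/5 = 4.4

Step 2 — sample covariance S[i,j] = (1/(n-1)) · Σ_k (x_{k,i} - mean_i) · (x_{k,j} - mean_j), with n-1 = 4.
  S[A,A] = ((0.8)·(0.8) + (-0.2)·(-0.2) + (0.8)·(0.8) + (1.8)·(1.8) + (-3.2)·(-3.2)) / 4 = 14.8/4 = 3.7
  S[A,B] = ((0.8)·(1.6) + (-0.2)·(-3.4) + (0.8)·(1.6) + (1.8)·(-2.4) + (-3.2)·(2.6)) / 4 = -9.4/4 = -2.35
  S[B,B] = ((1.6)·(1.6) + (-3.4)·(-3.4) + (1.6)·(1.6) + (-2.4)·(-2.4) + (2.6)·(2.6)) / 4 = 29.2/4 = 7.3

S is symmetric (S[j,i] = S[i,j]). Assembling:

S = [[3.7, -2.35],
 [-2.35, 7.3]]


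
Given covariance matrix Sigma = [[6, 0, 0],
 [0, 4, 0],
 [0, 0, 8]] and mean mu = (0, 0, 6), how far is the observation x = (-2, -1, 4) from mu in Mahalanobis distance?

Step 1 — centre the observation: (x - mu) = (-2, -1, -2).

Step 2 — invert Sigma (cofactor / det for 3×3, or solve directly):
  Sigma^{-1} = [[0.1667, 0, 0],
 [0, 0.25, 0],
 [0, 0, 0.125]].

Step 3 — form the quadratic (x - mu)^T · Sigma^{-1} · (x - mu):
  Sigma^{-1} · (x - mu) = (-0.3333, -0.25, -0.25).
  (x - mu)^T · [Sigma^{-1} · (x - mu)] = (-2)·(-0.3333) + (-1)·(-0.25) + (-2)·(-0.25) = 1.4167.

Step 4 — take square root: d = √(1.4167) ≈ 1.1902.

d(x, mu) = √(1.4167) ≈ 1.1902


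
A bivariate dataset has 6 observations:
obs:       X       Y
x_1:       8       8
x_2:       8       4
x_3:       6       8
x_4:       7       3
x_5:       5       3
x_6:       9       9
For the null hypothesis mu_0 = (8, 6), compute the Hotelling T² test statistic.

Step 1 — sample mean vector:
  mean(X) = (8 + 8 + 6 + 7 + 5 + 9) / 6 = 43/6 = 7.1667
  mean(Y) = (8 + 4 + 8 + 3 + 3 + 9) / 6 = 35/6 = 5.8333
  x̄ = (7.1667, 5.8333),  deviation x̄ - mu_0 = (7.1667, 5.8333) - (8, 6) = (-0.8333, -0.1667).

Step 2 — sample covariance matrix, S[i,j] = (1/(n-1)) · Σ_k (x_{k,i} - mean_i) · (x_{k,j} - mean_j), divisor n-1 = 5:
  S[X,X] = ((0.8333)·(0.8333) + (0.8333)·(0.8333) + (-1.1667)·(-1.1667) + (-0.1667)·(-0.1667) + (-2.1667)·(-2.1667) + (1.8333)·(1.8333)) / 5 = 10.8333/5 = 2.1667
  S[X,Y] = ((0.8333)·(2.1667) + (0.8333)·(-1.8333) + (-1.1667)·(2.1667) + (-0.1667)·(-2.8333) + (-2.1667)·(-2.8333) + (1.8333)·(3.1667)) / 5 = 10.1667/5 = 2.0333
  S[Y,Y] = ((2.1667)·(2.1667) + (-1.8333)·(-1.8333) + (2.1667)·(2.1667) + (-2.8333)·(-2.8333) + (-2.8333)·(-2.8333) + (3.1667)·(3.1667)) / 5 = 38.8333/5 = 7.7667
  S = [[2.1667, 2.0333],
 [2.0333, 7.7667]].

Step 3 — invert S. det(S) = 2.1667·7.7667 - (2.0333)² = 12.6933.
  S^{-1} = (1/det) · [[d, -b], [-b, a]] = [[0.6119, -0.1602],
 [-0.1602, 0.1707]].

Step 4 — quadratic form (x̄ - mu_0)^T · S^{-1} · (x̄ - mu_0):
  S^{-1} · (x̄ - mu_0) = (-0.4832, 0.105),
  (x̄ - mu_0)^T · [...] = (-0.8333)·(-0.4832) + (-0.1667)·(0.105) = 0.3852.

Step 5 — scale by n: T² = 6 · 0.3852 = 2.3109.

T² ≈ 2.3109


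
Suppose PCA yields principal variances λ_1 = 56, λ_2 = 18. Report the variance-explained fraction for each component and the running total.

Step 1 — total variance = trace(Sigma) = Σ λ_i = 56 + 18 = 74.

Step 2 — fraction explained by component i = λ_i / Σ λ:
  PC1: 56/74 = 0.7568
  PC2: 18/74 = 0.2432

Step 3 — cumulative fraction after k components = (λ_1 + ... + λ_k) / Σ λ:
  k = 1: 56/74 = 0.7568
  k = 2: (56 + 18)/74 = 74/74 = 1

Summary (fraction, with percent):

explained: PC1 0.7568 (75.68%), PC2 0.2432 (24.32%);  cumulative: 0.7568, 1


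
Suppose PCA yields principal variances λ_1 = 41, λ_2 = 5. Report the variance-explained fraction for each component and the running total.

Step 1 — total variance = trace(Sigma) = Σ λ_i = 41 + 5 = 46.

Step 2 — fraction explained by component i = λ_i / Σ λ:
  PC1: 41/46 = 0.8913
  PC2: 5/46 = 0.1087

Step 3 — cumulative fraction after k components = (λ_1 + ... + λ_k) / Σ λ:
  k = 1: 41/46 = 0.8913
  k = 2: (41 + 5)/46 = 46/46 = 1

Summary (fraction, with percent):

explained: PC1 0.8913 (89.13%), PC2 0.1087 (10.87%);  cumulative: 0.8913, 1


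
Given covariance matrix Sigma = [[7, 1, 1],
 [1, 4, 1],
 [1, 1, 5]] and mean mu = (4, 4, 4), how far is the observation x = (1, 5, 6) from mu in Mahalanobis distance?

Step 1 — centre the observation: (x - mu) = (-3, 1, 2).

Step 2 — invert Sigma (cofactor / det for 3×3, or solve directly):
  Sigma^{-1} = [[0.1508, -0.0317, -0.0238],
 [-0.0317, 0.2698, -0.0476],
 [-0.0238, -0.0476, 0.2143]].

Step 3 — form the quadratic (x - mu)^T · Sigma^{-1} · (x - mu):
  Sigma^{-1} · (x - mu) = (-0.5317, 0.2698, 0.4524).
  (x - mu)^T · [Sigma^{-1} · (x - mu)] = (-3)·(-0.5317) + (1)·(0.2698) + (2)·(0.4524) = 2.7698.

Step 4 — take square root: d = √(2.7698) ≈ 1.6643.

d(x, mu) = √(2.7698) ≈ 1.6643


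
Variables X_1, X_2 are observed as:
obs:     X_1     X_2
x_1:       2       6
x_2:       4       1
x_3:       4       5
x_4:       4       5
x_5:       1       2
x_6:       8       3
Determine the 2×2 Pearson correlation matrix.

Step 1 — column means:
  mean(X_1) = (2 + 4 + 4 + 4 + 1 + 8) / 6 = 23/6 = 3.8333
  mean(X_2) = (6 + 1 + 5 + 5 + 2 + 3) / 6 = 22/6 = 3.6667

Step 2 — sample variances and covariances s[i,j] = (1/(n-1)) · Σ_k (x_{k,i} - mean_i) · (x_{k,j} - mean_j), with n-1 = 5:
  s[X_1,X_1] = ((-1.8333)·(-1.8333) + (0.1667)·(0.1667) + (0.1667)·(0.1667) + (0.1667)·(0.1667) + (-2.8333)·(-2.8333) + (4.1667)·(4.1667)) / 5 = 28.8333/5 = 5.7667
  s[X_1,X_2] = ((-1.8333)·(2.3333) + (0.1667)·(-2.6667) + (0.1667)·(1.3333) + (0.1667)·(1.3333) + (-2.8333)·(-1.6667) + (4.1667)·(-0.6667)) / 5 = -2.3333/5 = -0.4667
  s[X_2,X_2] = ((2.3333)·(2.3333) + (-2.6667)·(-2.6667) + (1.3333)·(1.3333) + (1.3333)·(1.3333) + (-1.6667)·(-1.6667) + (-0.6667)·(-0.6667)) / 5 = 19.3333/5 = 3.8667
  Sample standard deviations s_i = √(s[i,i]):
  s(X_1) = √(5.7667) = 2.4014
  s(X_2) = √(3.8667) = 1.9664

Step 3 — r_{ij} = s_{ij} / (s_i · s_j):
  r[X_1,X_1] = 1 (diagonal).
  r[X_1,X_2] = -0.4667 / (2.4014 · 1.9664) = -0.4667 / 4.7221 = -0.0988
  r[X_2,X_2] = 1 (diagonal).

R is symmetric with unit diagonal. Assembling:

R = [[1, -0.0988],
 [-0.0988, 1]]


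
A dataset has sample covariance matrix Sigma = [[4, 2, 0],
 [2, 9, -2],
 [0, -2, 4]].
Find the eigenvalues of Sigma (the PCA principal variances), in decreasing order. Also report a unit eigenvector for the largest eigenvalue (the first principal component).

Step 1 — characteristic polynomial p(λ) = det(λI - Sigma) = λ³ - tr·λ² + c_1·λ - det, where tr = trace, c_1 = sum of the principal 2×2 minors, det = det(Sigma):
  tr = 4 + 9 + 4 = 17,
  c_1 = (4·9 - (2)²) + (4·4 - (0)²) + (9·4 - (-2)²) = 32 + 16 + 32 = 80,
  det = 4·(9·4 - (-2)²) - (2)·((2)·4 - (-2)·(0)) + (0)·((2)·(-2) - 9·(0)) = 4·(32) - (2)·(8) + (0)·(-4) = 112.
  So p(λ) = λ³ - 17λ² + 80λ - 112.
Step 2 — look for an integer root (rational root theorem: any rational root is an integer divisor of 112). Testing λ = 4:
  p(4) = 64 - 272 + 320 - 112 = 0  ✓
  Dividing out (λ - 4): p(λ) = (λ - 4)(λ² - 13λ + 28).
Step 3 — remaining eigenvalues from the quadratic λ² - 13λ + 28 = 0:
  Δ = 13² - 4·28 = 169 - 112 = 57,  λ = (13 ± √57)/2 = (13 ± 7.5498)/2 ≈ 10.2749 or 2.7251.
  Sorted: λ_1 = 10.2749,  λ_2 = 4,  λ_3 = 2.7251  (check: sum = 17 = tr ✓).

Step 4 — unit eigenvector for λ_1 ≈ 10.2749: v spans the null space of (Sigma - λ_1 I), whose rows are
  r_1 = (-6.2749, 2, 0),  r_2 = (2, -1.2749, -2),  r_3 = (0, -2, -6.2749).
  v is orthogonal to every row, so take v ∝ r_1 × r_2 = ((2)·(-2) - (0)·(-1.2749), (0)·(2) - (-6.2749)·(-2), (-6.2749)·(-1.2749) - (2)·(2)) ≈ (-4, -12.5498, 4).
  Rescale (multiply by -1 so the first nonzero entry is positive): u = (4, 12.5498, -4).
  ||u|| = √((4)² + (12.5498)² + (-4)²) = √(189.4983) ≈ 13.7658,  v_1 = u/||u|| ≈ (0.2906, 0.9117, -0.2906) (||v_1|| = 1).

λ_1 = 10.2749,  λ_2 = 4,  λ_3 = 2.7251;  v_1 ≈ (0.2906, 0.9117, -0.2906)


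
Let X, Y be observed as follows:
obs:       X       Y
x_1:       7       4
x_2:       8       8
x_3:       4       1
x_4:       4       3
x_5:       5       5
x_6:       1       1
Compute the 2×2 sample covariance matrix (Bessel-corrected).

Step 1 — column means:
  mean(X) = (7 + 8 + 4 + 4 + 5 + 1) / 6 = 29/6 = 4.8333
  mean(Y) = (4 + 8 + 1 + 3 + 5 + 1) / 6 = 22/6 = 3.6667

Step 2 — sample covariance S[i,j] = (1/(n-1)) · Σ_k (x_{k,i} - mean_i) · (x_{k,j} - mean_j), with n-1 = 5.
  S[X,X] = ((2.1667)·(2.1667) + (3.1667)·(3.1667) + (-0.8333)·(-0.8333) + (-0.8333)·(-0.8333) + (0.1667)·(0.1667) + (-3.8333)·(-3.8333)) / 5 = 30.8333/5 = 6.1667
  S[X,Y] = ((2.1667)·(0.3333) + (3.1667)·(4.3333) + (-0.8333)·(-2.6667) + (-0.8333)·(-0.6667) + (0.1667)·(1.3333) + (-3.8333)·(-2.6667)) / 5 = 27.6667/5 = 5.5333
  S[Y,Y] = ((0.3333)·(0.3333) + (4.3333)·(4.3333) + (-2.6667)·(-2.6667) + (-0.6667)·(-0.6667) + (1.3333)·(1.3333) + (-2.6667)·(-2.6667)) / 5 = 35.3333/5 = 7.0667

S is symmetric (S[j,i] = S[i,j]). Assembling:

S = [[6.1667, 5.5333],
 [5.5333, 7.0667]]


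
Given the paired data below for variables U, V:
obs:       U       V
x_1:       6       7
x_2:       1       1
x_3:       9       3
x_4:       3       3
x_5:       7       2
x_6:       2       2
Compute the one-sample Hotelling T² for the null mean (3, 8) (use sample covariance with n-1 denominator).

Step 1 — sample mean vector:
  mean(U) = (6 + 1 + 9 + 3 + 7 + 2) / 6 = 28/6 = 4.6667
  mean(V) = (7 + 1 + 3 + 3 + 2 + 2) / 6 = 18/6 = 3
  x̄ = (4.6667, 3),  deviation x̄ - mu_0 = (4.6667, 3) - (3, 8) = (1.6667, -5).

Step 2 — sample covariance matrix, S[i,j] = (1/(n-1)) · Σ_k (x_{k,i} - mean_i) · (x_{k,j} - mean_j), divisor n-1 = 5:
  S[U,U] = ((1.3333)·(1.3333) + (-3.6667)·(-3.6667) + (4.3333)·(4.3333) + (-1.6667)·(-1.6667) + (2.3333)·(2.3333) + (-2.6667)·(-2.6667)) / 5 = 49.3333/5 = 9.8667
  S[U,V] = ((1.3333)·(4) + (-3.6667)·(-2) + (4.3333)·(0) + (-1.6667)·(0) + (2.3333)·(-1) + (-2.6667)·(-1)) / 5 = 13/5 = 2.6
  S[V,V] = ((4)·(4) + (-2)·(-2) + (0)·(0) + (0)·(0) + (-1)·(-1) + (-1)·(-1)) / 5 = 22/5 = 4.4
  S = [[9.8667, 2.6],
 [2.6, 4.4]].

Step 3 — invert S. det(S) = 9.8667·4.4 - (2.6)² = 36.6533.
  S^{-1} = (1/det) · [[d, -b], [-b, a]] = [[0.12, -0.0709],
 [-0.0709, 0.2692]].

Step 4 — quadratic form (x̄ - mu_0)^T · S^{-1} · (x̄ - mu_0):
  S^{-1} · (x̄ - mu_0) = (0.5547, -1.4642),
  (x̄ - mu_0)^T · [...] = (1.6667)·(0.5547) + (-5)·(-1.4642) = 8.2454.

Step 5 — scale by n: T² = 6 · 8.2454 = 49.4725.

T² ≈ 49.4725
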